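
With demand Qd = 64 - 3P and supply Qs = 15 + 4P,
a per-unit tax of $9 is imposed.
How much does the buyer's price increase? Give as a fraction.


With a per-unit tax, the buyer's price increase depends on relative slopes.
Supply slope: d = 4, Demand slope: b = 3
Buyer's price increase = d * tax / (b + d)
= 4 * 9 / (3 + 4)
= 36 / 7 = 36/7

36/7


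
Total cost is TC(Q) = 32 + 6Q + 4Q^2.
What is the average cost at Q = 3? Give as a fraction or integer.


TC(3) = 32 + 6*3 + 4*3^2
TC(3) = 32 + 18 + 36 = 86
AC = TC/Q = 86/3 = 86/3

86/3


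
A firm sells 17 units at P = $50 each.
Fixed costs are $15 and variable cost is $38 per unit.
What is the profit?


Total Revenue = P * Q = 50 * 17 = $850
Total Cost = FC + VC*Q = 15 + 38*17 = $661
Profit = TR - TC = 850 - 661 = $189

$189


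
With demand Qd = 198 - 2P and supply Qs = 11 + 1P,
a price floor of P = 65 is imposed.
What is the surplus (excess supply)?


At P = 65:
Qd = 198 - 2*65 = 68
Qs = 11 + 1*65 = 76
Surplus = Qs - Qd = 76 - 68 = 8

8


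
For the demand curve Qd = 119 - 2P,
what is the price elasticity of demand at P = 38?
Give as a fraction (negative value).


dQ/dP = -2
At P = 38: Q = 119 - 2*38 = 43
E = (dQ/dP)(P/Q) = (-2)(38/43) = -76/43

-76/43


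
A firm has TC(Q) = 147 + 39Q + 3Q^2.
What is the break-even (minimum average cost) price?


AC(Q) = 147/Q + 39 + 3Q
To minimize: dAC/dQ = -147/Q^2 + 3 = 0
Q^2 = 147/3 = 49
Q* = 7
Min AC = 147/7 + 39 + 3*7
Min AC = 21 + 39 + 21 = 81

81


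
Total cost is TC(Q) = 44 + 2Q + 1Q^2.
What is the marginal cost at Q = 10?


MC = dTC/dQ = 2 + 2*1*Q
At Q = 10:
MC = 2 + 2*10
MC = 2 + 20 = 22

22


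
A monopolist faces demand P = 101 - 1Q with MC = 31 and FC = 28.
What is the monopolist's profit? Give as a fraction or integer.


MR = MC: 101 - 2Q = 31
Q* = 35
P* = 101 - 1*35 = 66
Profit = (P* - MC)*Q* - FC
= (66 - 31)*35 - 28
= 35*35 - 28
= 1225 - 28 = 1197

1197


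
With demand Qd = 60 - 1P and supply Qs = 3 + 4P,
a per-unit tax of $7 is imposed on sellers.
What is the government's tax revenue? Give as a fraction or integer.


With tax on sellers, new supply: Qs' = 3 + 4(P - 7)
= 4P - 25
New equilibrium quantity:
Q_new = 43
Tax revenue = tax * Q_new = 7 * 43 = 301

301


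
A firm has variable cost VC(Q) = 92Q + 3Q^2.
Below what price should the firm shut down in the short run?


AVC(Q) = VC(Q)/Q = 92 + 3Q
AVC is increasing in Q, so minimum AVC is at Q -> 0+.
Min AVC = 92
The firm should shut down if P < 92.

92


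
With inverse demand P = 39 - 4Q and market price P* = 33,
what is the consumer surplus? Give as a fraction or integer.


Maximum willingness to pay (at Q=0): P_max = 39
Quantity demanded at P* = 33:
Q* = (39 - 33)/4 = 3/2
CS = (1/2) * Q* * (P_max - P*)
CS = (1/2) * 3/2 * (39 - 33)
CS = (1/2) * 3/2 * 6 = 9/2

9/2


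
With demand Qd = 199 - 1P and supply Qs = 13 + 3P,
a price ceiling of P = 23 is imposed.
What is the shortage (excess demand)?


At P = 23:
Qd = 199 - 1*23 = 176
Qs = 13 + 3*23 = 82
Shortage = Qd - Qs = 176 - 82 = 94

94


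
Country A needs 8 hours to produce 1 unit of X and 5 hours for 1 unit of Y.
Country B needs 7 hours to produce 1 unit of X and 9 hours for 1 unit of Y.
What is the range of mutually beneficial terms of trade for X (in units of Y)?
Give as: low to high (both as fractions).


Opportunity cost of X for Country A = hours_X / hours_Y = 8/5 = 8/5 units of Y
Opportunity cost of X for Country B = hours_X / hours_Y = 7/9 = 7/9 units of Y
Terms of trade must be between the two opportunity costs.
Range: 7/9 to 8/5

7/9 to 8/5


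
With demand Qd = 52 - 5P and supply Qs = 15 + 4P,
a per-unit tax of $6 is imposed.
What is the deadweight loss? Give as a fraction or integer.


Pre-tax equilibrium quantity: Q* = 283/9
Post-tax equilibrium quantity: Q_tax = 163/9
Reduction in quantity: Q* - Q_tax = 40/3
DWL = (1/2) * tax * (Q* - Q_tax)
DWL = (1/2) * 6 * 40/3 = 40

40


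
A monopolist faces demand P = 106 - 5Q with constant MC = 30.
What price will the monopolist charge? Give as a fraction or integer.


MR = 106 - 10Q
Set MR = MC: 106 - 10Q = 30
Q* = 38/5
Substitute into demand:
P* = 106 - 5*38/5 = 68

68


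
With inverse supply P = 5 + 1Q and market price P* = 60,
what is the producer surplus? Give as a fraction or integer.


Minimum supply price (at Q=0): P_min = 5
Quantity supplied at P* = 60:
Q* = (60 - 5)/1 = 55
PS = (1/2) * Q* * (P* - P_min)
PS = (1/2) * 55 * (60 - 5)
PS = (1/2) * 55 * 55 = 3025/2

3025/2


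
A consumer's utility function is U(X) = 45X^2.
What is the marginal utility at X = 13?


MU = dU/dX = 45*2*X^(2-1)
MU = 90*X^1
At X = 13:
MU = 90 * 13^1
MU = 90 * 13 = 1170

1170


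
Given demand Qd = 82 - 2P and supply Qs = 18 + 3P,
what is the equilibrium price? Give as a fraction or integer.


At equilibrium, Qd = Qs.
82 - 2P = 18 + 3P
82 - 18 = 2P + 3P
64 = 5P
P* = 64/5 = 64/5

64/5


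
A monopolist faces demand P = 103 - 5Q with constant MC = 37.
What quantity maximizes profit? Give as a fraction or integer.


TR = P*Q = (103 - 5Q)Q = 103Q - 5Q^2
MR = dTR/dQ = 103 - 10Q
Set MR = MC:
103 - 10Q = 37
66 = 10Q
Q* = 66/10 = 33/5

33/5


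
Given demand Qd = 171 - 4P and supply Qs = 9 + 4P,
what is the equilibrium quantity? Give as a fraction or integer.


First find equilibrium price:
171 - 4P = 9 + 4P
P* = 162/8 = 81/4
Then substitute into demand:
Q* = 171 - 4 * 81/4 = 90

90


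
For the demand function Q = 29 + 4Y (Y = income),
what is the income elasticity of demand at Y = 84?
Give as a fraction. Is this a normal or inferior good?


dQ/dY = 4
At Y = 84: Q = 29 + 4*84 = 365
Ey = (dQ/dY)(Y/Q) = 4 * 84 / 365 = 336/365
Since Ey > 0, this is a normal good.

336/365 (normal good)


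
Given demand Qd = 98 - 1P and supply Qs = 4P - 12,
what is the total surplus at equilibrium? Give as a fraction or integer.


Find equilibrium: 98 - 1P = 4P - 12
98 + 12 = 5P
P* = 110/5 = 22
Q* = 4*22 - 12 = 76
Inverse demand: P = 98 - Q/1, so P_max = 98
Inverse supply: P = 3 + Q/4, so P_min = 3
CS = (1/2) * 76 * (98 - 22) = 2888
PS = (1/2) * 76 * (22 - 3) = 722
TS = CS + PS = 2888 + 722 = 3610

3610


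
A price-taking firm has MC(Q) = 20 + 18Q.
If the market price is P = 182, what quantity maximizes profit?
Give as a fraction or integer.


In perfect competition, profit is maximized where P = MC.
182 = 20 + 18Q
162 = 18Q
Q* = 162/18 = 9

9


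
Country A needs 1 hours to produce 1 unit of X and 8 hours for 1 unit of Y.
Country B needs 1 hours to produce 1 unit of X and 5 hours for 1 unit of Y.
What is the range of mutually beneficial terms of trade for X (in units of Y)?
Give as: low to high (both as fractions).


Opportunity cost of X for Country A = hours_X / hours_Y = 1/8 = 1/8 units of Y
Opportunity cost of X for Country B = hours_X / hours_Y = 1/5 = 1/5 units of Y
Terms of trade must be between the two opportunity costs.
Range: 1/8 to 1/5

1/8 to 1/5


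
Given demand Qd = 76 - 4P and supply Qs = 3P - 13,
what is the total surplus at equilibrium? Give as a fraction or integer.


Find equilibrium: 76 - 4P = 3P - 13
76 + 13 = 7P
P* = 89/7 = 89/7
Q* = 3*89/7 - 13 = 176/7
Inverse demand: P = 19 - Q/4, so P_max = 19
Inverse supply: P = 13/3 + Q/3, so P_min = 13/3
CS = (1/2) * 176/7 * (19 - 89/7) = 3872/49
PS = (1/2) * 176/7 * (89/7 - 13/3) = 15488/147
TS = CS + PS = 3872/49 + 15488/147 = 3872/21

3872/21


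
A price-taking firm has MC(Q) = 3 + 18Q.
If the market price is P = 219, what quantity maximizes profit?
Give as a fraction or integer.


In perfect competition, profit is maximized where P = MC.
219 = 3 + 18Q
216 = 18Q
Q* = 216/18 = 12

12


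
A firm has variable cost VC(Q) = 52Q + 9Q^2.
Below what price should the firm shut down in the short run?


AVC(Q) = VC(Q)/Q = 52 + 9Q
AVC is increasing in Q, so minimum AVC is at Q -> 0+.
Min AVC = 52
The firm should shut down if P < 52.

52


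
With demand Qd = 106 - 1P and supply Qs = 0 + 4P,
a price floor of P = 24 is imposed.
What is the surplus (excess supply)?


At P = 24:
Qd = 106 - 1*24 = 82
Qs = 0 + 4*24 = 96
Surplus = Qs - Qd = 96 - 82 = 14

14


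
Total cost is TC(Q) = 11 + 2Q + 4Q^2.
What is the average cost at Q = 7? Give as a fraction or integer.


TC(7) = 11 + 2*7 + 4*7^2
TC(7) = 11 + 14 + 196 = 221
AC = TC/Q = 221/7 = 221/7

221/7


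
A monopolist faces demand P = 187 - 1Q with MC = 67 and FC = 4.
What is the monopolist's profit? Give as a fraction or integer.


MR = MC: 187 - 2Q = 67
Q* = 60
P* = 187 - 1*60 = 127
Profit = (P* - MC)*Q* - FC
= (127 - 67)*60 - 4
= 60*60 - 4
= 3600 - 4 = 3596

3596


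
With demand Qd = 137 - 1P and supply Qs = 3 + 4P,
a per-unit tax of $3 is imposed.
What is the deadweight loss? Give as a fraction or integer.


Pre-tax equilibrium quantity: Q* = 551/5
Post-tax equilibrium quantity: Q_tax = 539/5
Reduction in quantity: Q* - Q_tax = 12/5
DWL = (1/2) * tax * (Q* - Q_tax)
DWL = (1/2) * 3 * 12/5 = 18/5

18/5


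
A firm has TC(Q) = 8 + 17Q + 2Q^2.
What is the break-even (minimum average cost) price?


AC(Q) = 8/Q + 17 + 2Q
To minimize: dAC/dQ = -8/Q^2 + 2 = 0
Q^2 = 8/2 = 4
Q* = 2
Min AC = 8/2 + 17 + 2*2
Min AC = 4 + 17 + 4 = 25

25


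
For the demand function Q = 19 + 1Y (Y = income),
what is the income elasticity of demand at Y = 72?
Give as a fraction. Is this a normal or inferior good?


dQ/dY = 1
At Y = 72: Q = 19 + 1*72 = 91
Ey = (dQ/dY)(Y/Q) = 1 * 72 / 91 = 72/91
Since Ey > 0, this is a normal good.

72/91 (normal good)


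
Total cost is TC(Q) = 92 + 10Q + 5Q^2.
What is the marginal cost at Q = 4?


MC = dTC/dQ = 10 + 2*5*Q
At Q = 4:
MC = 10 + 10*4
MC = 10 + 40 = 50

50


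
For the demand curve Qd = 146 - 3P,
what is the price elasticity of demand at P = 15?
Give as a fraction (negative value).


dQ/dP = -3
At P = 15: Q = 146 - 3*15 = 101
E = (dQ/dP)(P/Q) = (-3)(15/101) = -45/101

-45/101


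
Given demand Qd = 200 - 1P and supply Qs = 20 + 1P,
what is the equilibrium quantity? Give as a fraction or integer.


First find equilibrium price:
200 - 1P = 20 + 1P
P* = 180/2 = 90
Then substitute into demand:
Q* = 200 - 1 * 90 = 110

110


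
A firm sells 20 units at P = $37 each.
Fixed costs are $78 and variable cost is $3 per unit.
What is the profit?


Total Revenue = P * Q = 37 * 20 = $740
Total Cost = FC + VC*Q = 78 + 3*20 = $138
Profit = TR - TC = 740 - 138 = $602

$602


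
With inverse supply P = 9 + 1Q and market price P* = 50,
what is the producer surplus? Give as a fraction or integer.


Minimum supply price (at Q=0): P_min = 9
Quantity supplied at P* = 50:
Q* = (50 - 9)/1 = 41
PS = (1/2) * Q* * (P* - P_min)
PS = (1/2) * 41 * (50 - 9)
PS = (1/2) * 41 * 41 = 1681/2

1681/2


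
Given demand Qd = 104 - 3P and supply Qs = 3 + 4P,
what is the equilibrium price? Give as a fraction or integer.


At equilibrium, Qd = Qs.
104 - 3P = 3 + 4P
104 - 3 = 3P + 4P
101 = 7P
P* = 101/7 = 101/7

101/7


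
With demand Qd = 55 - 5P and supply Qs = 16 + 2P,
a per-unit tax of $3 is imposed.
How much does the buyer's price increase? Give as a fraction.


With a per-unit tax, the buyer's price increase depends on relative slopes.
Supply slope: d = 2, Demand slope: b = 5
Buyer's price increase = d * tax / (b + d)
= 2 * 3 / (5 + 2)
= 6 / 7 = 6/7

6/7


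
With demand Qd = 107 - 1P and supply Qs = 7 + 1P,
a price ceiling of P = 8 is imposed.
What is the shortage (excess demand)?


At P = 8:
Qd = 107 - 1*8 = 99
Qs = 7 + 1*8 = 15
Shortage = Qd - Qs = 99 - 15 = 84

84


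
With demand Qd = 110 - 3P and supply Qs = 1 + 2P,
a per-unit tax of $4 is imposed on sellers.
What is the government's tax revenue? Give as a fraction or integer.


With tax on sellers, new supply: Qs' = 1 + 2(P - 4)
= 2P - 7
New equilibrium quantity:
Q_new = 199/5
Tax revenue = tax * Q_new = 4 * 199/5 = 796/5

796/5


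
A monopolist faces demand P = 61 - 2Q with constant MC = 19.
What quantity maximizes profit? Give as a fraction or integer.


TR = P*Q = (61 - 2Q)Q = 61Q - 2Q^2
MR = dTR/dQ = 61 - 4Q
Set MR = MC:
61 - 4Q = 19
42 = 4Q
Q* = 42/4 = 21/2

21/2


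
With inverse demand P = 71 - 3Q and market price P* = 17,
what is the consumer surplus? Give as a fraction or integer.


Maximum willingness to pay (at Q=0): P_max = 71
Quantity demanded at P* = 17:
Q* = (71 - 17)/3 = 18
CS = (1/2) * Q* * (P_max - P*)
CS = (1/2) * 18 * (71 - 17)
CS = (1/2) * 18 * 54 = 486

486


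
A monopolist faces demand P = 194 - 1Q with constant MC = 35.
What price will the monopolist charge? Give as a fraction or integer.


MR = 194 - 2Q
Set MR = MC: 194 - 2Q = 35
Q* = 159/2
Substitute into demand:
P* = 194 - 1*159/2 = 229/2

229/2


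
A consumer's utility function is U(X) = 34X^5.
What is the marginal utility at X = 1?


MU = dU/dX = 34*5*X^(5-1)
MU = 170*X^4
At X = 1:
MU = 170 * 1^4
MU = 170 * 1 = 170

170


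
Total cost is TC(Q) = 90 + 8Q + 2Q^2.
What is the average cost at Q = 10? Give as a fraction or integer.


TC(10) = 90 + 8*10 + 2*10^2
TC(10) = 90 + 80 + 200 = 370
AC = TC/Q = 370/10 = 37

37


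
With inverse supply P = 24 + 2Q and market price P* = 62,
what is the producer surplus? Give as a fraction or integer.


Minimum supply price (at Q=0): P_min = 24
Quantity supplied at P* = 62:
Q* = (62 - 24)/2 = 19
PS = (1/2) * Q* * (P* - P_min)
PS = (1/2) * 19 * (62 - 24)
PS = (1/2) * 19 * 38 = 361

361


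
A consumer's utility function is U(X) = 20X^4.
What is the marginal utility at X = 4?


MU = dU/dX = 20*4*X^(4-1)
MU = 80*X^3
At X = 4:
MU = 80 * 4^3
MU = 80 * 64 = 5120

5120


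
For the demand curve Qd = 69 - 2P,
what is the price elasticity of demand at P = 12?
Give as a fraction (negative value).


dQ/dP = -2
At P = 12: Q = 69 - 2*12 = 45
E = (dQ/dP)(P/Q) = (-2)(12/45) = -8/15

-8/15


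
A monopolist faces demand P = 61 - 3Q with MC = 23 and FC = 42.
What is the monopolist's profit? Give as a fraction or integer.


MR = MC: 61 - 6Q = 23
Q* = 19/3
P* = 61 - 3*19/3 = 42
Profit = (P* - MC)*Q* - FC
= (42 - 23)*19/3 - 42
= 19*19/3 - 42
= 361/3 - 42 = 235/3

235/3


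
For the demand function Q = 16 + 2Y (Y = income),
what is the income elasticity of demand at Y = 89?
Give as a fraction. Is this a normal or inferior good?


dQ/dY = 2
At Y = 89: Q = 16 + 2*89 = 194
Ey = (dQ/dY)(Y/Q) = 2 * 89 / 194 = 89/97
Since Ey > 0, this is a normal good.

89/97 (normal good)


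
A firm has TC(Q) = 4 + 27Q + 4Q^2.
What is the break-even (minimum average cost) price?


AC(Q) = 4/Q + 27 + 4Q
To minimize: dAC/dQ = -4/Q^2 + 4 = 0
Q^2 = 4/4 = 1
Q* = 1
Min AC = 4/1 + 27 + 4*1
Min AC = 4 + 27 + 4 = 35

35


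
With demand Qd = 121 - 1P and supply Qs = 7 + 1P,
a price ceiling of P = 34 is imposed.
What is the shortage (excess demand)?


At P = 34:
Qd = 121 - 1*34 = 87
Qs = 7 + 1*34 = 41
Shortage = Qd - Qs = 87 - 41 = 46

46


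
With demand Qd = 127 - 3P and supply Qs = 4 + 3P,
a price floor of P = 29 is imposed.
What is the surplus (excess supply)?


At P = 29:
Qd = 127 - 3*29 = 40
Qs = 4 + 3*29 = 91
Surplus = Qs - Qd = 91 - 40 = 51

51


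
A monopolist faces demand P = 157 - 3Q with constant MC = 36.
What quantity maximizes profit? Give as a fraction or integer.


TR = P*Q = (157 - 3Q)Q = 157Q - 3Q^2
MR = dTR/dQ = 157 - 6Q
Set MR = MC:
157 - 6Q = 36
121 = 6Q
Q* = 121/6 = 121/6

121/6


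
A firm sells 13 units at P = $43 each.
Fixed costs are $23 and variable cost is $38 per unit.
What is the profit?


Total Revenue = P * Q = 43 * 13 = $559
Total Cost = FC + VC*Q = 23 + 38*13 = $517
Profit = TR - TC = 559 - 517 = $42

$42


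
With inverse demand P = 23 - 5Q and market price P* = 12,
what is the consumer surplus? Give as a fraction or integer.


Maximum willingness to pay (at Q=0): P_max = 23
Quantity demanded at P* = 12:
Q* = (23 - 12)/5 = 11/5
CS = (1/2) * Q* * (P_max - P*)
CS = (1/2) * 11/5 * (23 - 12)
CS = (1/2) * 11/5 * 11 = 121/10

121/10


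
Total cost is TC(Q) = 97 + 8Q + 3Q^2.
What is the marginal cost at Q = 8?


MC = dTC/dQ = 8 + 2*3*Q
At Q = 8:
MC = 8 + 6*8
MC = 8 + 48 = 56

56


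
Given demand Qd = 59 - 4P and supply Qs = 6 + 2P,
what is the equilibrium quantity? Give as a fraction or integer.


First find equilibrium price:
59 - 4P = 6 + 2P
P* = 53/6 = 53/6
Then substitute into demand:
Q* = 59 - 4 * 53/6 = 71/3

71/3


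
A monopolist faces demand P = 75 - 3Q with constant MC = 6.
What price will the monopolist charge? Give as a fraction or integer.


MR = 75 - 6Q
Set MR = MC: 75 - 6Q = 6
Q* = 23/2
Substitute into demand:
P* = 75 - 3*23/2 = 81/2

81/2


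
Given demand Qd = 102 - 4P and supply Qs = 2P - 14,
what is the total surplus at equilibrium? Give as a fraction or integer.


Find equilibrium: 102 - 4P = 2P - 14
102 + 14 = 6P
P* = 116/6 = 58/3
Q* = 2*58/3 - 14 = 74/3
Inverse demand: P = 51/2 - Q/4, so P_max = 51/2
Inverse supply: P = 7 + Q/2, so P_min = 7
CS = (1/2) * 74/3 * (51/2 - 58/3) = 1369/18
PS = (1/2) * 74/3 * (58/3 - 7) = 1369/9
TS = CS + PS = 1369/18 + 1369/9 = 1369/6

1369/6


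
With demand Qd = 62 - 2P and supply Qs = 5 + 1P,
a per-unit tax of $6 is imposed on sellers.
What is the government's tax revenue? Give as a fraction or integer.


With tax on sellers, new supply: Qs' = 5 + 1(P - 6)
= 1P - 1
New equilibrium quantity:
Q_new = 20
Tax revenue = tax * Q_new = 6 * 20 = 120

120


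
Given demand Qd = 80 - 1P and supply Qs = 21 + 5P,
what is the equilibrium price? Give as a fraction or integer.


At equilibrium, Qd = Qs.
80 - 1P = 21 + 5P
80 - 21 = 1P + 5P
59 = 6P
P* = 59/6 = 59/6

59/6


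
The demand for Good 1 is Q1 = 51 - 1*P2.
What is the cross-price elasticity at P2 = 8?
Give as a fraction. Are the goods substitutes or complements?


dQ1/dP2 = -1
At P2 = 8: Q1 = 51 - 1*8 = 43
Exy = (dQ1/dP2)(P2/Q1) = -1 * 8 / 43 = -8/43
Since Exy < 0, the goods are complements.

-8/43 (complements)


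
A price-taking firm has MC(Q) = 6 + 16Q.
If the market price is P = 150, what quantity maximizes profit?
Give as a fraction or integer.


In perfect competition, profit is maximized where P = MC.
150 = 6 + 16Q
144 = 16Q
Q* = 144/16 = 9

9


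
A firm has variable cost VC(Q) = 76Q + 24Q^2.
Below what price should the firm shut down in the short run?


AVC(Q) = VC(Q)/Q = 76 + 24Q
AVC is increasing in Q, so minimum AVC is at Q -> 0+.
Min AVC = 76
The firm should shut down if P < 76.

76


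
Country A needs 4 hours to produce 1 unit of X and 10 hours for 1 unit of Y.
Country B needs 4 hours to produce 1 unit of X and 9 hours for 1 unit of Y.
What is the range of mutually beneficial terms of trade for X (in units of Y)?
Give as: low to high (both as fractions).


Opportunity cost of X for Country A = hours_X / hours_Y = 4/10 = 2/5 units of Y
Opportunity cost of X for Country B = hours_X / hours_Y = 4/9 = 4/9 units of Y
Terms of trade must be between the two opportunity costs.
Range: 2/5 to 4/9

2/5 to 4/9


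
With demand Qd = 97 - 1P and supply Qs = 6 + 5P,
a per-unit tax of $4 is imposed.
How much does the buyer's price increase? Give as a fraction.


With a per-unit tax, the buyer's price increase depends on relative slopes.
Supply slope: d = 5, Demand slope: b = 1
Buyer's price increase = d * tax / (b + d)
= 5 * 4 / (1 + 5)
= 20 / 6 = 10/3

10/3


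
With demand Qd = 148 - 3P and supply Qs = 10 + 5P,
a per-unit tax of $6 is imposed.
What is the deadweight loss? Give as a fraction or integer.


Pre-tax equilibrium quantity: Q* = 385/4
Post-tax equilibrium quantity: Q_tax = 85
Reduction in quantity: Q* - Q_tax = 45/4
DWL = (1/2) * tax * (Q* - Q_tax)
DWL = (1/2) * 6 * 45/4 = 135/4

135/4


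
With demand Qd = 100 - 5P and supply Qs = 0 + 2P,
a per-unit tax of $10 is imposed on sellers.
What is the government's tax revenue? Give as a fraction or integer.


With tax on sellers, new supply: Qs' = 0 + 2(P - 10)
= 2P - 20
New equilibrium quantity:
Q_new = 100/7
Tax revenue = tax * Q_new = 10 * 100/7 = 1000/7

1000/7


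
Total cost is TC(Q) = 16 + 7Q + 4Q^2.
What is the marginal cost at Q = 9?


MC = dTC/dQ = 7 + 2*4*Q
At Q = 9:
MC = 7 + 8*9
MC = 7 + 72 = 79

79


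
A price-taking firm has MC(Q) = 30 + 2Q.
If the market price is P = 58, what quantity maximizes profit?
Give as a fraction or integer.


In perfect competition, profit is maximized where P = MC.
58 = 30 + 2Q
28 = 2Q
Q* = 28/2 = 14

14


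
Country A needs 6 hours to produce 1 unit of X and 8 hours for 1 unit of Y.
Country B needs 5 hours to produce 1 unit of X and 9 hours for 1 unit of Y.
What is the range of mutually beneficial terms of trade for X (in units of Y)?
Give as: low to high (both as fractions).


Opportunity cost of X for Country A = hours_X / hours_Y = 6/8 = 3/4 units of Y
Opportunity cost of X for Country B = hours_X / hours_Y = 5/9 = 5/9 units of Y
Terms of trade must be between the two opportunity costs.
Range: 5/9 to 3/4

5/9 to 3/4


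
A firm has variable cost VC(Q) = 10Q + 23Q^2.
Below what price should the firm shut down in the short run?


AVC(Q) = VC(Q)/Q = 10 + 23Q
AVC is increasing in Q, so minimum AVC is at Q -> 0+.
Min AVC = 10
The firm should shut down if P < 10.

10


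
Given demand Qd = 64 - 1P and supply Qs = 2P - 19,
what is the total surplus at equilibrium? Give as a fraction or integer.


Find equilibrium: 64 - 1P = 2P - 19
64 + 19 = 3P
P* = 83/3 = 83/3
Q* = 2*83/3 - 19 = 109/3
Inverse demand: P = 64 - Q/1, so P_max = 64
Inverse supply: P = 19/2 + Q/2, so P_min = 19/2
CS = (1/2) * 109/3 * (64 - 83/3) = 11881/18
PS = (1/2) * 109/3 * (83/3 - 19/2) = 11881/36
TS = CS + PS = 11881/18 + 11881/36 = 11881/12

11881/12


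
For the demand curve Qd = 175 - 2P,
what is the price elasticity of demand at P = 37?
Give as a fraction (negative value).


dQ/dP = -2
At P = 37: Q = 175 - 2*37 = 101
E = (dQ/dP)(P/Q) = (-2)(37/101) = -74/101

-74/101


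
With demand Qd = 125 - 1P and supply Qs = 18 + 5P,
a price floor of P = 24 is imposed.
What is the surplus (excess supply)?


At P = 24:
Qd = 125 - 1*24 = 101
Qs = 18 + 5*24 = 138
Surplus = Qs - Qd = 138 - 101 = 37

37


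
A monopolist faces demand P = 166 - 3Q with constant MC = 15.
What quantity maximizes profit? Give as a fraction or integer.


TR = P*Q = (166 - 3Q)Q = 166Q - 3Q^2
MR = dTR/dQ = 166 - 6Q
Set MR = MC:
166 - 6Q = 15
151 = 6Q
Q* = 151/6 = 151/6

151/6


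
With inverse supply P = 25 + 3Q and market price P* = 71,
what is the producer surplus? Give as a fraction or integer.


Minimum supply price (at Q=0): P_min = 25
Quantity supplied at P* = 71:
Q* = (71 - 25)/3 = 46/3
PS = (1/2) * Q* * (P* - P_min)
PS = (1/2) * 46/3 * (71 - 25)
PS = (1/2) * 46/3 * 46 = 1058/3

1058/3


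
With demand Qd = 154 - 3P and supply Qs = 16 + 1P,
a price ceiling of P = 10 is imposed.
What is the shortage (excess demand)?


At P = 10:
Qd = 154 - 3*10 = 124
Qs = 16 + 1*10 = 26
Shortage = Qd - Qs = 124 - 26 = 98

98


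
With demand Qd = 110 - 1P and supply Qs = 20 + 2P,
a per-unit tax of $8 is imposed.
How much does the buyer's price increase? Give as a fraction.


With a per-unit tax, the buyer's price increase depends on relative slopes.
Supply slope: d = 2, Demand slope: b = 1
Buyer's price increase = d * tax / (b + d)
= 2 * 8 / (1 + 2)
= 16 / 3 = 16/3

16/3


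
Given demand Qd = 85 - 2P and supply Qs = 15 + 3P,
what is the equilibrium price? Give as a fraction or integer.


At equilibrium, Qd = Qs.
85 - 2P = 15 + 3P
85 - 15 = 2P + 3P
70 = 5P
P* = 70/5 = 14

14


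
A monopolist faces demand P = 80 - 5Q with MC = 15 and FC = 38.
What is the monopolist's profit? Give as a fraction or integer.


MR = MC: 80 - 10Q = 15
Q* = 13/2
P* = 80 - 5*13/2 = 95/2
Profit = (P* - MC)*Q* - FC
= (95/2 - 15)*13/2 - 38
= 65/2*13/2 - 38
= 845/4 - 38 = 693/4

693/4


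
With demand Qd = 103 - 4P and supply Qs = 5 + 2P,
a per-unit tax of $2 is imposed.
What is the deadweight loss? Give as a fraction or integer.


Pre-tax equilibrium quantity: Q* = 113/3
Post-tax equilibrium quantity: Q_tax = 35
Reduction in quantity: Q* - Q_tax = 8/3
DWL = (1/2) * tax * (Q* - Q_tax)
DWL = (1/2) * 2 * 8/3 = 8/3

8/3


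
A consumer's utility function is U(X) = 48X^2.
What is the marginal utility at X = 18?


MU = dU/dX = 48*2*X^(2-1)
MU = 96*X^1
At X = 18:
MU = 96 * 18^1
MU = 96 * 18 = 1728

1728


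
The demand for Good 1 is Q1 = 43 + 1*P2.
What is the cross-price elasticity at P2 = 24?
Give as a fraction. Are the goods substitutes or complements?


dQ1/dP2 = 1
At P2 = 24: Q1 = 43 + 1*24 = 67
Exy = (dQ1/dP2)(P2/Q1) = 1 * 24 / 67 = 24/67
Since Exy > 0, the goods are substitutes.

24/67 (substitutes)


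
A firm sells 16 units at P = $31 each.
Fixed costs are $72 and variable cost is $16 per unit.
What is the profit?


Total Revenue = P * Q = 31 * 16 = $496
Total Cost = FC + VC*Q = 72 + 16*16 = $328
Profit = TR - TC = 496 - 328 = $168

$168


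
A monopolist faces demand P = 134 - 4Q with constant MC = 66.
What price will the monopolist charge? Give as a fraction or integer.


MR = 134 - 8Q
Set MR = MC: 134 - 8Q = 66
Q* = 17/2
Substitute into demand:
P* = 134 - 4*17/2 = 100

100


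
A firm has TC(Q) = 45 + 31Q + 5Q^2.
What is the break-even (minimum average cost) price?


AC(Q) = 45/Q + 31 + 5Q
To minimize: dAC/dQ = -45/Q^2 + 5 = 0
Q^2 = 45/5 = 9
Q* = 3
Min AC = 45/3 + 31 + 5*3
Min AC = 15 + 31 + 15 = 61

61


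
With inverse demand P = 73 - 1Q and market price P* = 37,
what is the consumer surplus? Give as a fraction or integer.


Maximum willingness to pay (at Q=0): P_max = 73
Quantity demanded at P* = 37:
Q* = (73 - 37)/1 = 36
CS = (1/2) * Q* * (P_max - P*)
CS = (1/2) * 36 * (73 - 37)
CS = (1/2) * 36 * 36 = 648

648


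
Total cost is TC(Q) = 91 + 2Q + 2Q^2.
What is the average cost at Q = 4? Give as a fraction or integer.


TC(4) = 91 + 2*4 + 2*4^2
TC(4) = 91 + 8 + 32 = 131
AC = TC/Q = 131/4 = 131/4

131/4


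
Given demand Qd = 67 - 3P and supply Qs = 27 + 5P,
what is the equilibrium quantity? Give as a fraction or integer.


First find equilibrium price:
67 - 3P = 27 + 5P
P* = 40/8 = 5
Then substitute into demand:
Q* = 67 - 3 * 5 = 52

52


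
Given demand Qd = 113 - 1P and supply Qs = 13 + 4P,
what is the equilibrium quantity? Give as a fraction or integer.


First find equilibrium price:
113 - 1P = 13 + 4P
P* = 100/5 = 20
Then substitute into demand:
Q* = 113 - 1 * 20 = 93

93


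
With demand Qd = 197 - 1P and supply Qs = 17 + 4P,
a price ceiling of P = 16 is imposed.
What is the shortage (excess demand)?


At P = 16:
Qd = 197 - 1*16 = 181
Qs = 17 + 4*16 = 81
Shortage = Qd - Qs = 181 - 81 = 100

100


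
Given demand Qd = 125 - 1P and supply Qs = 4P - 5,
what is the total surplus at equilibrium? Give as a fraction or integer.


Find equilibrium: 125 - 1P = 4P - 5
125 + 5 = 5P
P* = 130/5 = 26
Q* = 4*26 - 5 = 99
Inverse demand: P = 125 - Q/1, so P_max = 125
Inverse supply: P = 5/4 + Q/4, so P_min = 5/4
CS = (1/2) * 99 * (125 - 26) = 9801/2
PS = (1/2) * 99 * (26 - 5/4) = 9801/8
TS = CS + PS = 9801/2 + 9801/8 = 49005/8

49005/8


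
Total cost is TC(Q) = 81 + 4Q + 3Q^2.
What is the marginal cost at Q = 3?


MC = dTC/dQ = 4 + 2*3*Q
At Q = 3:
MC = 4 + 6*3
MC = 4 + 18 = 22

22


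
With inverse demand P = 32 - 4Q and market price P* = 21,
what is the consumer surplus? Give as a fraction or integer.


Maximum willingness to pay (at Q=0): P_max = 32
Quantity demanded at P* = 21:
Q* = (32 - 21)/4 = 11/4
CS = (1/2) * Q* * (P_max - P*)
CS = (1/2) * 11/4 * (32 - 21)
CS = (1/2) * 11/4 * 11 = 121/8

121/8


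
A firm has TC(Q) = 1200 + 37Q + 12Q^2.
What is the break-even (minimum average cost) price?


AC(Q) = 1200/Q + 37 + 12Q
To minimize: dAC/dQ = -1200/Q^2 + 12 = 0
Q^2 = 1200/12 = 100
Q* = 10
Min AC = 1200/10 + 37 + 12*10
Min AC = 120 + 37 + 120 = 277

277


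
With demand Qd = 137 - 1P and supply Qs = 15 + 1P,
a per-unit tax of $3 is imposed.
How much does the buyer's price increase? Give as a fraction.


With a per-unit tax, the buyer's price increase depends on relative slopes.
Supply slope: d = 1, Demand slope: b = 1
Buyer's price increase = d * tax / (b + d)
= 1 * 3 / (1 + 1)
= 3 / 2 = 3/2

3/2


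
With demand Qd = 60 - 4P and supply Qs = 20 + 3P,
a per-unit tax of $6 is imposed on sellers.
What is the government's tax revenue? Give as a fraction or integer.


With tax on sellers, new supply: Qs' = 20 + 3(P - 6)
= 2 + 3P
New equilibrium quantity:
Q_new = 188/7
Tax revenue = tax * Q_new = 6 * 188/7 = 1128/7

1128/7


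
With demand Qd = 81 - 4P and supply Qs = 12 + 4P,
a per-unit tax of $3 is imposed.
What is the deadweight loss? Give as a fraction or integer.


Pre-tax equilibrium quantity: Q* = 93/2
Post-tax equilibrium quantity: Q_tax = 81/2
Reduction in quantity: Q* - Q_tax = 6
DWL = (1/2) * tax * (Q* - Q_tax)
DWL = (1/2) * 3 * 6 = 9

9


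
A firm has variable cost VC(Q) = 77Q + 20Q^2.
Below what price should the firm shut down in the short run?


AVC(Q) = VC(Q)/Q = 77 + 20Q
AVC is increasing in Q, so minimum AVC is at Q -> 0+.
Min AVC = 77
The firm should shut down if P < 77.

77


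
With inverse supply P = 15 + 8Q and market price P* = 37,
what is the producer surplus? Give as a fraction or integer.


Minimum supply price (at Q=0): P_min = 15
Quantity supplied at P* = 37:
Q* = (37 - 15)/8 = 11/4
PS = (1/2) * Q* * (P* - P_min)
PS = (1/2) * 11/4 * (37 - 15)
PS = (1/2) * 11/4 * 22 = 121/4

121/4


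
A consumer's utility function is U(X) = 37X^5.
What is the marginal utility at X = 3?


MU = dU/dX = 37*5*X^(5-1)
MU = 185*X^4
At X = 3:
MU = 185 * 3^4
MU = 185 * 81 = 14985

14985


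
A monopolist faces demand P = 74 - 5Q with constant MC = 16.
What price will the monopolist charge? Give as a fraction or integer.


MR = 74 - 10Q
Set MR = MC: 74 - 10Q = 16
Q* = 29/5
Substitute into demand:
P* = 74 - 5*29/5 = 45

45


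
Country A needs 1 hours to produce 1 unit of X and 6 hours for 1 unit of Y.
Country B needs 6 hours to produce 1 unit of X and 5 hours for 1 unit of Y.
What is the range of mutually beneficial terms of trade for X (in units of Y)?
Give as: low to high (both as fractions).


Opportunity cost of X for Country A = hours_X / hours_Y = 1/6 = 1/6 units of Y
Opportunity cost of X for Country B = hours_X / hours_Y = 6/5 = 6/5 units of Y
Terms of trade must be between the two opportunity costs.
Range: 1/6 to 6/5

1/6 to 6/5


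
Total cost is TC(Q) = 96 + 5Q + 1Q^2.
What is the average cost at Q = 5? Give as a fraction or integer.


TC(5) = 96 + 5*5 + 1*5^2
TC(5) = 96 + 25 + 25 = 146
AC = TC/Q = 146/5 = 146/5

146/5


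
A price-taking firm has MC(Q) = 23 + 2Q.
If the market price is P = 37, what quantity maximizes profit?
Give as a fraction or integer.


In perfect competition, profit is maximized where P = MC.
37 = 23 + 2Q
14 = 2Q
Q* = 14/2 = 7

7


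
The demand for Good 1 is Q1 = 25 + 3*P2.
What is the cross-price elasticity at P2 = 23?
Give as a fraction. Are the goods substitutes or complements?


dQ1/dP2 = 3
At P2 = 23: Q1 = 25 + 3*23 = 94
Exy = (dQ1/dP2)(P2/Q1) = 3 * 23 / 94 = 69/94
Since Exy > 0, the goods are substitutes.

69/94 (substitutes)


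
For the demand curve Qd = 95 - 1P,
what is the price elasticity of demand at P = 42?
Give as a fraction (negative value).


dQ/dP = -1
At P = 42: Q = 95 - 1*42 = 53
E = (dQ/dP)(P/Q) = (-1)(42/53) = -42/53

-42/53


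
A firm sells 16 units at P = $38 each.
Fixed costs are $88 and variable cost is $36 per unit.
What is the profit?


Total Revenue = P * Q = 38 * 16 = $608
Total Cost = FC + VC*Q = 88 + 36*16 = $664
Profit = TR - TC = 608 - 664 = $-56

$-56


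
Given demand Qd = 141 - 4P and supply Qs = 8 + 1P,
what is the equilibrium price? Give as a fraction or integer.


At equilibrium, Qd = Qs.
141 - 4P = 8 + 1P
141 - 8 = 4P + 1P
133 = 5P
P* = 133/5 = 133/5

133/5


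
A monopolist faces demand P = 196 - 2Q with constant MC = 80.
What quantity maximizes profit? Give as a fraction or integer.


TR = P*Q = (196 - 2Q)Q = 196Q - 2Q^2
MR = dTR/dQ = 196 - 4Q
Set MR = MC:
196 - 4Q = 80
116 = 4Q
Q* = 116/4 = 29

29


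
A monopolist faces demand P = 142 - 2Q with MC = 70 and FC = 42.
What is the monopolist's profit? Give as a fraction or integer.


MR = MC: 142 - 4Q = 70
Q* = 18
P* = 142 - 2*18 = 106
Profit = (P* - MC)*Q* - FC
= (106 - 70)*18 - 42
= 36*18 - 42
= 648 - 42 = 606

606


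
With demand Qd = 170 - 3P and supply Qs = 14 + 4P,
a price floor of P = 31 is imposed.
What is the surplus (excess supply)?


At P = 31:
Qd = 170 - 3*31 = 77
Qs = 14 + 4*31 = 138
Surplus = Qs - Qd = 138 - 77 = 61

61


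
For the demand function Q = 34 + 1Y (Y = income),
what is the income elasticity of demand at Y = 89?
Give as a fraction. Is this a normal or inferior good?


dQ/dY = 1
At Y = 89: Q = 34 + 1*89 = 123
Ey = (dQ/dY)(Y/Q) = 1 * 89 / 123 = 89/123
Since Ey > 0, this is a normal good.

89/123 (normal good)


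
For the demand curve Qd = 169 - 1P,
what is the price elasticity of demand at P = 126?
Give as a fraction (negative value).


dQ/dP = -1
At P = 126: Q = 169 - 1*126 = 43
E = (dQ/dP)(P/Q) = (-1)(126/43) = -126/43

-126/43


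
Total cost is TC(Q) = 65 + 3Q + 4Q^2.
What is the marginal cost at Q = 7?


MC = dTC/dQ = 3 + 2*4*Q
At Q = 7:
MC = 3 + 8*7
MC = 3 + 56 = 59

59


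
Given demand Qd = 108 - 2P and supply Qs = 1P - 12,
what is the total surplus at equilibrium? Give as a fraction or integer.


Find equilibrium: 108 - 2P = 1P - 12
108 + 12 = 3P
P* = 120/3 = 40
Q* = 1*40 - 12 = 28
Inverse demand: P = 54 - Q/2, so P_max = 54
Inverse supply: P = 12 + Q/1, so P_min = 12
CS = (1/2) * 28 * (54 - 40) = 196
PS = (1/2) * 28 * (40 - 12) = 392
TS = CS + PS = 196 + 392 = 588

588


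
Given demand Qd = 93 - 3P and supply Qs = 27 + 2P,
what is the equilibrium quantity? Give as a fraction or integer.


First find equilibrium price:
93 - 3P = 27 + 2P
P* = 66/5 = 66/5
Then substitute into demand:
Q* = 93 - 3 * 66/5 = 267/5

267/5


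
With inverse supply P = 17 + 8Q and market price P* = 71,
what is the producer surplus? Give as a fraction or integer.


Minimum supply price (at Q=0): P_min = 17
Quantity supplied at P* = 71:
Q* = (71 - 17)/8 = 27/4
PS = (1/2) * Q* * (P* - P_min)
PS = (1/2) * 27/4 * (71 - 17)
PS = (1/2) * 27/4 * 54 = 729/4

729/4


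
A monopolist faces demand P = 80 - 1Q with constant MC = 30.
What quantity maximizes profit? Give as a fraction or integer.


TR = P*Q = (80 - 1Q)Q = 80Q - 1Q^2
MR = dTR/dQ = 80 - 2Q
Set MR = MC:
80 - 2Q = 30
50 = 2Q
Q* = 50/2 = 25

25


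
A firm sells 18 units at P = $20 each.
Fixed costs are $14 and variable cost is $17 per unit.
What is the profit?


Total Revenue = P * Q = 20 * 18 = $360
Total Cost = FC + VC*Q = 14 + 17*18 = $320
Profit = TR - TC = 360 - 320 = $40

$40


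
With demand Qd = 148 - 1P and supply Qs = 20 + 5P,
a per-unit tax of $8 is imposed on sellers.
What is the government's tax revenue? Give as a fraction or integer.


With tax on sellers, new supply: Qs' = 20 + 5(P - 8)
= 5P - 20
New equilibrium quantity:
Q_new = 120
Tax revenue = tax * Q_new = 8 * 120 = 960

960


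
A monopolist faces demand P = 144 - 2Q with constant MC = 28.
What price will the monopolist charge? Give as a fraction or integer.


MR = 144 - 4Q
Set MR = MC: 144 - 4Q = 28
Q* = 29
Substitute into demand:
P* = 144 - 2*29 = 86

86


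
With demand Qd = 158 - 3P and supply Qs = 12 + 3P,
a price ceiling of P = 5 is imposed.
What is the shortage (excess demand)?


At P = 5:
Qd = 158 - 3*5 = 143
Qs = 12 + 3*5 = 27
Shortage = Qd - Qs = 143 - 27 = 116

116


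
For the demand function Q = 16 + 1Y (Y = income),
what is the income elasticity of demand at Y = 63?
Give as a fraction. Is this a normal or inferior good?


dQ/dY = 1
At Y = 63: Q = 16 + 1*63 = 79
Ey = (dQ/dY)(Y/Q) = 1 * 63 / 79 = 63/79
Since Ey > 0, this is a normal good.

63/79 (normal good)


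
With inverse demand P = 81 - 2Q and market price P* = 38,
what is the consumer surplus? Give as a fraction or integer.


Maximum willingness to pay (at Q=0): P_max = 81
Quantity demanded at P* = 38:
Q* = (81 - 38)/2 = 43/2
CS = (1/2) * Q* * (P_max - P*)
CS = (1/2) * 43/2 * (81 - 38)
CS = (1/2) * 43/2 * 43 = 1849/4

1849/4


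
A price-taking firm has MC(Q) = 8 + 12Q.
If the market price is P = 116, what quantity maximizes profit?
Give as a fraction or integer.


In perfect competition, profit is maximized where P = MC.
116 = 8 + 12Q
108 = 12Q
Q* = 108/12 = 9

9


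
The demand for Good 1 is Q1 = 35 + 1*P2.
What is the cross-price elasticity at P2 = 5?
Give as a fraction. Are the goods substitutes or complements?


dQ1/dP2 = 1
At P2 = 5: Q1 = 35 + 1*5 = 40
Exy = (dQ1/dP2)(P2/Q1) = 1 * 5 / 40 = 1/8
Since Exy > 0, the goods are substitutes.

1/8 (substitutes)


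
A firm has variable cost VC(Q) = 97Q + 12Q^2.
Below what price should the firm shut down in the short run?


AVC(Q) = VC(Q)/Q = 97 + 12Q
AVC is increasing in Q, so minimum AVC is at Q -> 0+.
Min AVC = 97
The firm should shut down if P < 97.

97


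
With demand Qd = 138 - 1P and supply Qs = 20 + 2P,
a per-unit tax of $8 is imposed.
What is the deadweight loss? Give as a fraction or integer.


Pre-tax equilibrium quantity: Q* = 296/3
Post-tax equilibrium quantity: Q_tax = 280/3
Reduction in quantity: Q* - Q_tax = 16/3
DWL = (1/2) * tax * (Q* - Q_tax)
DWL = (1/2) * 8 * 16/3 = 64/3

64/3


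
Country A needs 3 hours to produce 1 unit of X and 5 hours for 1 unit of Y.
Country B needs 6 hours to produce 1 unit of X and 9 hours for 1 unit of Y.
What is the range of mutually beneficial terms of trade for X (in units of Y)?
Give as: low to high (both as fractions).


Opportunity cost of X for Country A = hours_X / hours_Y = 3/5 = 3/5 units of Y
Opportunity cost of X for Country B = hours_X / hours_Y = 6/9 = 2/3 units of Y
Terms of trade must be between the two opportunity costs.
Range: 3/5 to 2/3

3/5 to 2/3


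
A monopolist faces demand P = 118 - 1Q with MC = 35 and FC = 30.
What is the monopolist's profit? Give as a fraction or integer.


MR = MC: 118 - 2Q = 35
Q* = 83/2
P* = 118 - 1*83/2 = 153/2
Profit = (P* - MC)*Q* - FC
= (153/2 - 35)*83/2 - 30
= 83/2*83/2 - 30
= 6889/4 - 30 = 6769/4

6769/4


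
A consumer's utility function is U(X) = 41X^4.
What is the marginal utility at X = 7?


MU = dU/dX = 41*4*X^(4-1)
MU = 164*X^3
At X = 7:
MU = 164 * 7^3
MU = 164 * 343 = 56252

56252


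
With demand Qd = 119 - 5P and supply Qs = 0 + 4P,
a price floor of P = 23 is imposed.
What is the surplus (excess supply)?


At P = 23:
Qd = 119 - 5*23 = 4
Qs = 0 + 4*23 = 92
Surplus = Qs - Qd = 92 - 4 = 88

88


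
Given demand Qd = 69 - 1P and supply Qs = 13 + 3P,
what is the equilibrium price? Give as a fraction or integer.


At equilibrium, Qd = Qs.
69 - 1P = 13 + 3P
69 - 13 = 1P + 3P
56 = 4P
P* = 56/4 = 14

14


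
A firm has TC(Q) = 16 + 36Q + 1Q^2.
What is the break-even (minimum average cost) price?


AC(Q) = 16/Q + 36 + 1Q
To minimize: dAC/dQ = -16/Q^2 + 1 = 0
Q^2 = 16/1 = 16
Q* = 4
Min AC = 16/4 + 36 + 1*4
Min AC = 4 + 36 + 4 = 44

44


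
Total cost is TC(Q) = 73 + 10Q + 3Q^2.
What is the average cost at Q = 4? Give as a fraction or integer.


TC(4) = 73 + 10*4 + 3*4^2
TC(4) = 73 + 40 + 48 = 161
AC = TC/Q = 161/4 = 161/4

161/4


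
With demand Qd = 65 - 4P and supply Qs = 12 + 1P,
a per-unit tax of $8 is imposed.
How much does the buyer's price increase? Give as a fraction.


With a per-unit tax, the buyer's price increase depends on relative slopes.
Supply slope: d = 1, Demand slope: b = 4
Buyer's price increase = d * tax / (b + d)
= 1 * 8 / (4 + 1)
= 8 / 5 = 8/5

8/5


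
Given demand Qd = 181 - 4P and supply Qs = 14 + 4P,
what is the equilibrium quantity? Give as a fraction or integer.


First find equilibrium price:
181 - 4P = 14 + 4P
P* = 167/8 = 167/8
Then substitute into demand:
Q* = 181 - 4 * 167/8 = 195/2

195/2


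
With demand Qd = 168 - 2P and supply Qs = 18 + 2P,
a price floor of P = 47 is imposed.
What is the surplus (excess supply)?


At P = 47:
Qd = 168 - 2*47 = 74
Qs = 18 + 2*47 = 112
Surplus = Qs - Qd = 112 - 74 = 38

38
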